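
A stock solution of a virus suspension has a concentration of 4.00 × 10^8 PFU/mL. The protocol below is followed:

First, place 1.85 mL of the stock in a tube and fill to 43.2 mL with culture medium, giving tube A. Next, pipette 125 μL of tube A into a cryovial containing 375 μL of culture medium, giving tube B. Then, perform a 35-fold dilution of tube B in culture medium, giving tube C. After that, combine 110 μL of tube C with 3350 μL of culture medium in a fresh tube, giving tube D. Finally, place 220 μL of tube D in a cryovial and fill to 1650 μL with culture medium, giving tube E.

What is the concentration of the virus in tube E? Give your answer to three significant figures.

Step 1: 1.85 mL brought to 43.2 mL → factor 43.2/1.85 = 23.351
Step 2: 125 μL + 375 μL = 500 μL total → factor 500/125 = 4
Step 3: 35-fold → factor 35
Step 4: 110 μL + 3350 μL = 3460 μL total → factor 3460/110 = 31.455
Step 5: 220 μL brought to 1650 μL → factor 1650/220 = 7.5
Overall dilution factor = 23.351 × 4 × 35 × 31.455 × 7.5 = 7.7123 × 10^5
Final = 4.00 × 10^8 PFU/mL / 7.7123 × 10^5 = 519 PFU/mL

519 PFU/mL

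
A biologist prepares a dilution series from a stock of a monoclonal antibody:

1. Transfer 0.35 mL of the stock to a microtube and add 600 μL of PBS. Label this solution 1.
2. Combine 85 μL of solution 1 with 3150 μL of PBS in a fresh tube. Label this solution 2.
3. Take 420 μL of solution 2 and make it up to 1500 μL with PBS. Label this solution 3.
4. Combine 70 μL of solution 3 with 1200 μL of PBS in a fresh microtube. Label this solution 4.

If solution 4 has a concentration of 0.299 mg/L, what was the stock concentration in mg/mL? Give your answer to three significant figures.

Step 1: 0.35 mL + 600 μL = 0.95 mL total → factor 0.95/0.35 = 2.7143
Step 2: 85 μL + 3150 μL = 3235 μL total → factor 3235/85 = 38.059
Step 3: 420 μL brought to 1500 μL → factor 1500/420 = 3.5714
Step 4: 70 μL + 1200 μL = 1270 μL total → factor 1270/70 = 18.143
Overall dilution factor = 2.7143 × 38.059 × 3.5714 × 18.143 = 6693.6
Stock = 0.299 mg/L × 6693.6 = 2001 mg/L = 2.00 mg/mL

2.00 mg/mL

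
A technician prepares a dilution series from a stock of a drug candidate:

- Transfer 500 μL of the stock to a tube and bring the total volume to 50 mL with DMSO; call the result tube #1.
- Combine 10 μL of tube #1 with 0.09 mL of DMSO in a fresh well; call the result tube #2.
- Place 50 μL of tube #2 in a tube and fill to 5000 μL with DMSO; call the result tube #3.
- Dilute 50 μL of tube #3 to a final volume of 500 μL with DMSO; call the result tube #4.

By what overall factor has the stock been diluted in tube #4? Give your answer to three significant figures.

1.00 × 10^6

Step 1: 500 μL brought to 50 mL → factor 50000/500 = 100
Step 2: 10 μL + 0.09 mL = 100 μL total → factor 100/10 = 10
Step 3: 50 μL brought to 5000 μL → factor 5000/50 = 100
Step 4: 50 μL brought to 500 μL → factor 500/50 = 10
Overall dilution factor = 100 × 10 × 100 × 10 = 1 × 10^6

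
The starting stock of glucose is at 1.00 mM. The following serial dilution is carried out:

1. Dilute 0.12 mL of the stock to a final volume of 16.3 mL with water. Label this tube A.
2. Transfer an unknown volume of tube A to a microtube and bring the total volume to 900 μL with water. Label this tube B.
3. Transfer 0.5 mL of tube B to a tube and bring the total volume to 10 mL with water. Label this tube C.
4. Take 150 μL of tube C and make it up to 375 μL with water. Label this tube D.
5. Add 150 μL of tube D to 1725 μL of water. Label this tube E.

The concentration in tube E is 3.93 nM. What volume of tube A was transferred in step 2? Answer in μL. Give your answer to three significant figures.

300 μL

Step 1: 0.12 mL brought to 16.3 mL → factor 16.3/0.12 = 135.83
Step 2: v brought to 900 μL → factor = 900 μL/v
Step 3: 0.5 mL brought to 10 mL → factor 10/0.5 = 20
Step 4: 150 μL brought to 375 μL → factor 375/150 = 2.5
Step 5: 150 μL + 1725 μL = 1875 μL total → factor 1875/150 = 12.5
Product of known-step factors = 84896
Overall factor = 1.00 mM / (3.93 nM) = 2.5445 × 10^5
Step-2 factor = 2.5445 × 10^5 / 84896 = 2.9972
v = 900 μL / 2.9972 = 300 μL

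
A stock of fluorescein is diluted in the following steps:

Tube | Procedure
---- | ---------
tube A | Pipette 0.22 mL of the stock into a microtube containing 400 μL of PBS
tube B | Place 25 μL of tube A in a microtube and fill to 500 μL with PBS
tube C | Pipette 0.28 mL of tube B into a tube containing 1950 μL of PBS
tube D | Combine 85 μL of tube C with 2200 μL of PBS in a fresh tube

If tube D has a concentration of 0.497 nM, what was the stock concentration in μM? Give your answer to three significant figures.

Step 1: 0.22 mL + 400 μL = 0.62 mL total → factor 0.62/0.22 = 2.8182
Step 2: 25 μL brought to 500 μL → factor 500/25 = 20
Step 3: 0.28 mL + 1950 μL = 2.23 mL total → factor 2.23/0.28 = 7.9643
Step 4: 85 μL + 2200 μL = 2285 μL total → factor 2285/85 = 26.882
Overall dilution factor = 2.8182 × 20 × 7.9643 × 26.882 = 12067
Stock = 0.497 nM × 12067 = 5997 nM = 6.00 μM

6.00 μM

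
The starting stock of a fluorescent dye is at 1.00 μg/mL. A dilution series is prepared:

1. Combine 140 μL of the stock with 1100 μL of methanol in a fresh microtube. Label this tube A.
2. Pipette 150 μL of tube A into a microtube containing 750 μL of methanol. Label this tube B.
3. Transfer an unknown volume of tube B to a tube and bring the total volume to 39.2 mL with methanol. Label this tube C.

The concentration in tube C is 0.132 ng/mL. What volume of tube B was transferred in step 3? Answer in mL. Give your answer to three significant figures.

Step 1: 140 μL + 1100 μL = 1240 μL total → factor 1240/140 = 8.8571
Step 2: 150 μL + 750 μL = 900 μL total → factor 900/150 = 6
Step 3: v brought to 39.2 mL → factor = 39.2 mL/v
Product of known-step factors = 53.143
Overall factor = 1.00 μg/mL / (0.132 ng/mL) = 7575.8
Step-3 factor = 7575.8 / 53.143 = 142.55
v = 39.2 mL / 142.55 = 0.275 mL

0.275 mL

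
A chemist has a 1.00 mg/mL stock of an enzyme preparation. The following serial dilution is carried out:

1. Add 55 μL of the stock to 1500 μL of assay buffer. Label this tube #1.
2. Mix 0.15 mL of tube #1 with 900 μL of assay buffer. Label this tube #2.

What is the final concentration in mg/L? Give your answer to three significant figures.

5.05 mg/L

Step 1: 55 μL + 1500 μL = 1555 μL total → factor 1555/55 = 28.273
Step 2: 0.15 mL + 900 μL = 1.05 mL total → factor 1.05/0.15 = 7
Overall dilution factor = 28.273 × 7 = 197.91
Final = 1.00 mg/mL / 197.91 = 0.005053 mg/mL = 5.05 mg/L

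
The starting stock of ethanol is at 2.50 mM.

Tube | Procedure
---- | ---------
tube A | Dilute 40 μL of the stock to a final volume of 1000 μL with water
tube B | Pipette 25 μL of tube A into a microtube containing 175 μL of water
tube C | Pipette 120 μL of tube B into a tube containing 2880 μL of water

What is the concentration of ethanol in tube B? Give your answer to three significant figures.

0.0125 mM

Step 1: 40 μL brought to 1000 μL → factor 1000/40 = 25
Step 2: 25 μL + 175 μL = 200 μL total → factor 200/25 = 8
Dilution factor through tube B = 25 × 8 = 200
[tube B] = 2.50 mM / 200 = 0.0125 mM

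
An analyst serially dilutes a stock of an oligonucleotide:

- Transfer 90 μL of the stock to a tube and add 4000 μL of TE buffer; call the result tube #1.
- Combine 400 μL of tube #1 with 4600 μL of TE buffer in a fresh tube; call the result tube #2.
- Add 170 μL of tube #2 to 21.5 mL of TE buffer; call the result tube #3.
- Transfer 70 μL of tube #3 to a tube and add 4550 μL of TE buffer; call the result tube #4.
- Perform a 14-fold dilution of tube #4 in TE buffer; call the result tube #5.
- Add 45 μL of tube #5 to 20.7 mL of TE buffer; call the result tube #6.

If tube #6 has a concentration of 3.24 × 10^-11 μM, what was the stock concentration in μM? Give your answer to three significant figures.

Step 1: 90 μL + 4000 μL = 4090 μL total → factor 4090/90 = 45.444
Step 2: 400 μL + 4600 μL = 5000 μL total → factor 5000/400 = 12.5
Step 3: 170 μL + 21.5 mL = 21670 μL total → factor 21670/170 = 127.47
Step 4: 70 μL + 4550 μL = 4620 μL total → factor 4620/70 = 66
Step 5: 14-fold → factor 14
Step 6: 45 μL + 20.7 mL = 20745 μL total → factor 20745/45 = 461
Overall dilution factor = 45.444 × 12.5 × 127.47 × 66 × 14 × 461 = 3.0844 × 10^10
Stock = 3.24 × 10^-11 μM × 3.0844 × 10^10 = 0.999 μM

0.999 μM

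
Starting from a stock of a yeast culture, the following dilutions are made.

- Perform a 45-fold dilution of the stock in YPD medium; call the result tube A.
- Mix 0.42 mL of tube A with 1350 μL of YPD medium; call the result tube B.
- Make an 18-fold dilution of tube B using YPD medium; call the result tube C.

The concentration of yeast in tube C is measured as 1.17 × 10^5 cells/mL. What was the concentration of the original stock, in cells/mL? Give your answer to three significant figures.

Step 1: 45-fold → factor 45
Step 2: 0.42 mL + 1350 μL = 1.77 mL total → factor 1.77/0.42 = 4.2143
Step 3: 18-fold → factor 18
Overall dilution factor = 45 × 4.2143 × 18 = 3413.6
Stock = 1.17 × 10^5 cells/mL × 3413.6 = 3.99 × 10^8 cells/mL

3.99 × 10^8 cells/mL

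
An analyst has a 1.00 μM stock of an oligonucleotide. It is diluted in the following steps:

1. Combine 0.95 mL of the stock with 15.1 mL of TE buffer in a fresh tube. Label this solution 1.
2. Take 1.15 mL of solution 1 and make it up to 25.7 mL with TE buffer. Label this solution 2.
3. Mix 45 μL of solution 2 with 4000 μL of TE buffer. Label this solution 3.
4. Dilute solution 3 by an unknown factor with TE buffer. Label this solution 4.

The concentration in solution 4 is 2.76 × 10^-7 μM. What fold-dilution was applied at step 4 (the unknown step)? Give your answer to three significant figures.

107-fold

Step 1: 0.95 mL + 15.1 mL = 16.05 mL total → factor 16.05/0.95 = 16.895
Step 2: 1.15 mL brought to 25.7 mL → factor 25.7/1.15 = 22.348
Step 3: 45 μL + 4000 μL = 4045 μL total → factor 4045/45 = 89.889
Step 4: unknown factor x
Product of known-step factors = 33939
Overall factor = 1.00 μM / (2.76 × 10^-7 μM) = 3.6232 × 10^6
x = 3.6232 × 10^6 / 33939 = 107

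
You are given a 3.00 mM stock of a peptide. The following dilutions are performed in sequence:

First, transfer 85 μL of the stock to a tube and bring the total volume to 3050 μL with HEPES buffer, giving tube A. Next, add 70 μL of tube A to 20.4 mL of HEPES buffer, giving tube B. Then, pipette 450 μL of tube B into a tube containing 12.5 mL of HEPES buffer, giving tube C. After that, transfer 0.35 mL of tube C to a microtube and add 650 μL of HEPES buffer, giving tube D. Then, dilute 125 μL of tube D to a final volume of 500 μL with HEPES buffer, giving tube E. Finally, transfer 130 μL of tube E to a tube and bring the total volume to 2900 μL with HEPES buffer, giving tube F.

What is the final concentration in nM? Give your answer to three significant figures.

0.0390 nM

Step 1: 85 μL brought to 3050 μL → factor 3050/85 = 35.882
Step 2: 70 μL + 20.4 mL = 20470 μL total → factor 20470/70 = 292.43
Step 3: 450 μL + 12.5 mL = 12950 μL total → factor 12950/450 = 28.778
Step 4: 0.35 mL + 650 μL = 1 mL total → factor 1/0.35 = 2.8571
Step 5: 125 μL brought to 500 μL → factor 500/125 = 4
Step 6: 130 μL brought to 2900 μL → factor 2900/130 = 22.308
Overall dilution factor = 35.882 × 292.43 × 28.778 × 2.8571 × 4 × 22.308 = 7.6985 × 10^7
Final = 3.00 mM / 7.6985 × 10^7 = 3.897 × 10^-8 mM = 0.0390 nM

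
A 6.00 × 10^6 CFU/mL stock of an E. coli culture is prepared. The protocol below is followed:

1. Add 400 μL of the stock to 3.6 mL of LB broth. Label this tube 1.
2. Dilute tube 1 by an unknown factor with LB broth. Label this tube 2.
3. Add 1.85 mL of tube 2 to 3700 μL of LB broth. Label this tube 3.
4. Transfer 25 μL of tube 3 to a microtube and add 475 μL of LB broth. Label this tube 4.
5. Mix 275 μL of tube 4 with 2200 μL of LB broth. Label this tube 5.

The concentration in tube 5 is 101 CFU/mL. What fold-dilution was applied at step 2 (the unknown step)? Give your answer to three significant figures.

Step 1: 400 μL + 3.6 mL = 4000 μL total → factor 4000/400 = 10
Step 2: unknown factor x
Step 3: 1.85 mL + 3700 μL = 5.55 mL total → factor 5.55/1.85 = 3
Step 4: 25 μL + 475 μL = 500 μL total → factor 500/25 = 20
Step 5: 275 μL + 2200 μL = 2475 μL total → factor 2475/275 = 9
Product of known-step factors = 5400
Overall factor = 6.00 × 10^6 CFU/mL / (101 CFU/mL) = 59406
x = 59406 / 5400 = 11.0

11.0-fold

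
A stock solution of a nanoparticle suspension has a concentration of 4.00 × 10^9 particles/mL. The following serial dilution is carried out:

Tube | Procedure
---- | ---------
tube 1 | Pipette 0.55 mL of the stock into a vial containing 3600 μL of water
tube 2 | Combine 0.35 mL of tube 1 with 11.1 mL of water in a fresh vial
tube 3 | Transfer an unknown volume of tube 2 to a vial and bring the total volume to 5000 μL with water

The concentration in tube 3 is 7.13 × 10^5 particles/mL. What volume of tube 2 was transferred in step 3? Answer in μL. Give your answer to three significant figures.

Step 1: 0.55 mL + 3600 μL = 4.15 mL total → factor 4.15/0.55 = 7.5455
Step 2: 0.35 mL + 11.1 mL = 11.45 mL total → factor 11.45/0.35 = 32.714
Step 3: v brought to 5000 μL → factor = 5000 μL/v
Product of known-step factors = 246.84
Overall factor = 4.00 × 10^9 particles/mL / (7.13 × 10^5 particles/mL) = 5610.1
Step-3 factor = 5610.1 / 246.84 = 22.727
v = 5000 μL / 22.727 = 220 μL

220 μL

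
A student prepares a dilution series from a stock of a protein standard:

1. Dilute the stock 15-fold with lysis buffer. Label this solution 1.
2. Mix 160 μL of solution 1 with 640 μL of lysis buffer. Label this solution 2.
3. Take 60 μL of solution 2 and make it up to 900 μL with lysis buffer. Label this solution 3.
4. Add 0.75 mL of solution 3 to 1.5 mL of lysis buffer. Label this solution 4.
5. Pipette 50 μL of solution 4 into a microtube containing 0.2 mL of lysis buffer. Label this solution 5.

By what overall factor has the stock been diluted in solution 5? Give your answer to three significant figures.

1.69 × 10^4

Step 1: 15-fold → factor 15
Step 2: 160 μL + 640 μL = 800 μL total → factor 800/160 = 5
Step 3: 60 μL brought to 900 μL → factor 900/60 = 15
Step 4: 0.75 mL + 1.5 mL = 2.25 mL total → factor 2.25/0.75 = 3
Step 5: 50 μL + 0.2 mL = 250 μL total → factor 250/50 = 5
Overall dilution factor = 15 × 5 × 15 × 3 × 5 = 16875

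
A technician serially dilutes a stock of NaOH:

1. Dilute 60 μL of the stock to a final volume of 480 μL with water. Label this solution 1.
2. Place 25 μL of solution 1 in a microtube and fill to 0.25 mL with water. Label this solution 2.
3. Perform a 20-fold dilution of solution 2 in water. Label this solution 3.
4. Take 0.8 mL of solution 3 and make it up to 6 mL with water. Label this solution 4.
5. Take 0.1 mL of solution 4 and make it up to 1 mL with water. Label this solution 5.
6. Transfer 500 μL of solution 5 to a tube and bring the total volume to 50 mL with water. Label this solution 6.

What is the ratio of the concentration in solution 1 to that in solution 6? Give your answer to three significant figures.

1.50 × 10^6

Step 1: 60 μL brought to 480 μL → factor 480/60 = 8
Step 2: 25 μL brought to 0.25 mL → factor 250/25 = 10
Step 3: 20-fold → factor 20
Step 4: 0.8 mL brought to 6 mL → factor 6/0.8 = 7.5
Step 5: 0.1 mL brought to 1 mL → factor 1/0.1 = 10
Step 6: 500 μL brought to 50 mL → factor 50000/500 = 100
Dilution factor to solution 1 = 8; to solution 6 = 1.2 × 10^7
[solution 1]/[solution 6] = (factor to solution 6)/(factor to solution 1) = 1.2 × 10^7/8 = 1.50 × 10^6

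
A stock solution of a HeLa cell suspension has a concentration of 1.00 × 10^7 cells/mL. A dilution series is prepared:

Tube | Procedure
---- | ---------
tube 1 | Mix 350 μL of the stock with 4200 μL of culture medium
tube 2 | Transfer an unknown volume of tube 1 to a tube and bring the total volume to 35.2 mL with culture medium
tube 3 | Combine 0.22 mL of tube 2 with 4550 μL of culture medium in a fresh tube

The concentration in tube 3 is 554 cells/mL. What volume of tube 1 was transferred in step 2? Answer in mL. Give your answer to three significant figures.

Step 1: 350 μL + 4200 μL = 4550 μL total → factor 4550/350 = 13
Step 2: v brought to 35.2 mL → factor = 35.2 mL/v
Step 3: 0.22 mL + 4550 μL = 4.77 mL total → factor 4.77/0.22 = 21.682
Product of known-step factors = 281.86
Overall factor = 1.00 × 10^7 cells/mL / (554 cells/mL) = 18051
Step-2 factor = 18051 / 281.86 = 64.04
v = 35.2 mL / 64.04 = 0.550 mL

0.550 mL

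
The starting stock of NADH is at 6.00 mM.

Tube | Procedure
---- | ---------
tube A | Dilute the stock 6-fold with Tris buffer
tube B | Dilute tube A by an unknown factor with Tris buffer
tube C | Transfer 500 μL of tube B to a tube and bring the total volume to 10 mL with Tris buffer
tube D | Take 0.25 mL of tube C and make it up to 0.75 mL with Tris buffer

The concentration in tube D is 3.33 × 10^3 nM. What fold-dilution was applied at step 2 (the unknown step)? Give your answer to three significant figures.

5.01-fold

Step 1: 6-fold → factor 6
Step 2: unknown factor x
Step 3: 500 μL brought to 10 mL → factor 10000/500 = 20
Step 4: 0.25 mL brought to 0.75 mL → factor 0.75/0.25 = 3
Product of known-step factors = 360
Overall factor = 6.00 mM / (3.33 × 10^3 nM) = 1801.8
x = 1801.8 / 360 = 5.01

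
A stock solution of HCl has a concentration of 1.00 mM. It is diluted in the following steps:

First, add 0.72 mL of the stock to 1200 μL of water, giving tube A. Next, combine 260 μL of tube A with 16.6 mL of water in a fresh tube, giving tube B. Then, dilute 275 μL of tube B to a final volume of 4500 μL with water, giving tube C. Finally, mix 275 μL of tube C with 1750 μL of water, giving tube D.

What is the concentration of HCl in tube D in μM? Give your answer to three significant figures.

0.0480 μM

Step 1: 0.72 mL + 1200 μL = 1.92 mL total → factor 1.92/0.72 = 2.6667
Step 2: 260 μL + 16.6 mL = 16860 μL total → factor 16860/260 = 64.846
Step 3: 275 μL brought to 4500 μL → factor 4500/275 = 16.364
Step 4: 275 μL + 1750 μL = 2025 μL total → factor 2025/275 = 7.3636
Overall dilution factor = 2.6667 × 64.846 × 16.364 × 7.3636 = 20837
Final = 1.00 mM / 20837 = 4.799 × 10^-5 mM = 0.0480 μM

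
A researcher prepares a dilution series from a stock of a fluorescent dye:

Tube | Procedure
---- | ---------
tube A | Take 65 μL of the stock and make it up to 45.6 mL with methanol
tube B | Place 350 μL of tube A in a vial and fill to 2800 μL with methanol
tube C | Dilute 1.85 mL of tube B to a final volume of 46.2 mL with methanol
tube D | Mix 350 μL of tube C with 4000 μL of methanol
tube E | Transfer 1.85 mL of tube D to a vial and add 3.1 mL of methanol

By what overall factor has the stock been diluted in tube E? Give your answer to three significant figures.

4.66 × 10^6

Step 1: 65 μL brought to 45.6 mL → factor 45600/65 = 701.54
Step 2: 350 μL brought to 2800 μL → factor 2800/350 = 8
Step 3: 1.85 mL brought to 46.2 mL → factor 46.2/1.85 = 24.973
Step 4: 350 μL + 4000 μL = 4350 μL total → factor 4350/350 = 12.429
Step 5: 1.85 mL + 3.1 mL = 4.95 mL total → factor 4.95/1.85 = 2.6757
Overall dilution factor = 701.54 × 8 × 24.973 × 12.429 × 2.6757 = 4.6609 × 10^6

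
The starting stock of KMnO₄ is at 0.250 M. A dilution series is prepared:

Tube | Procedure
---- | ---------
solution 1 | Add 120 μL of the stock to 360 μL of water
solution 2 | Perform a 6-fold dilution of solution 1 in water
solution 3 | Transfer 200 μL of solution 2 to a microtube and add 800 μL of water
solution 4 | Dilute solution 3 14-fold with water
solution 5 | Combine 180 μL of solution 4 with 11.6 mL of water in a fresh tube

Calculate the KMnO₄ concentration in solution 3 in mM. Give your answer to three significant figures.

Step 1: 120 μL + 360 μL = 480 μL total → factor 480/120 = 4
Step 2: 6-fold → factor 6
Step 3: 200 μL + 800 μL = 1000 μL total → factor 1000/200 = 5
Dilution factor through solution 3 = 4 × 6 × 5 = 120
[solution 3] = 0.250 M / 120 = 0.002083 M = 2.08 mM

2.08 mM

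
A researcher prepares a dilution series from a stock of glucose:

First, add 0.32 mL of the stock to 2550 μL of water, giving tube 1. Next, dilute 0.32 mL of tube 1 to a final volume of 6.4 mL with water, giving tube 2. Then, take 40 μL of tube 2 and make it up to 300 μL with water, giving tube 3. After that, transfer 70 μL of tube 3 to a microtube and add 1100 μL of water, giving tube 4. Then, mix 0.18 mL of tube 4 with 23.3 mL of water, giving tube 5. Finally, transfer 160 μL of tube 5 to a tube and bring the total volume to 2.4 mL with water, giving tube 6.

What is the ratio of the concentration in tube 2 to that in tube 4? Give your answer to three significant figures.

Step 1: 0.32 mL + 2550 μL = 2.87 mL total → factor 2.87/0.32 = 8.9688
Step 2: 0.32 mL brought to 6.4 mL → factor 6.4/0.32 = 20
Step 3: 40 μL brought to 300 μL → factor 300/40 = 7.5
Step 4: 70 μL + 1100 μL = 1170 μL total → factor 1170/70 = 16.714
Dilution factor to tube 2 = 179.38; to tube 4 = 22486
[tube 2]/[tube 4] = (factor to tube 4)/(factor to tube 2) = 22486/179.38 = 125

125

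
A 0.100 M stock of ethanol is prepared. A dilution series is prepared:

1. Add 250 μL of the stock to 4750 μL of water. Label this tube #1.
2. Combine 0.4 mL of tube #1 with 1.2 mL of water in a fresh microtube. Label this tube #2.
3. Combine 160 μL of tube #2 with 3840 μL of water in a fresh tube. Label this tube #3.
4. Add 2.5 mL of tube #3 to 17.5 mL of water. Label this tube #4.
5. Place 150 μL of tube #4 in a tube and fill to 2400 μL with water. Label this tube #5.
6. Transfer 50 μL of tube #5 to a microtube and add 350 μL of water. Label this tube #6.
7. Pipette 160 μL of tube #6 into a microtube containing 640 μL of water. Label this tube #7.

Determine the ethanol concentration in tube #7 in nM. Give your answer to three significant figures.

9.77 nM

Step 1: 250 μL + 4750 μL = 5000 μL total → factor 5000/250 = 20
Step 2: 0.4 mL + 1.2 mL = 1.6 mL total → factor 1.6/0.4 = 4
Step 3: 160 μL + 3840 μL = 4000 μL total → factor 4000/160 = 25
Step 4: 2.5 mL + 17.5 mL = 20 mL total → factor 20/2.5 = 8
Step 5: 150 μL brought to 2400 μL → factor 2400/150 = 16
Step 6: 50 μL + 350 μL = 400 μL total → factor 400/50 = 8
Step 7: 160 μL + 640 μL = 800 μL total → factor 800/160 = 5
Overall dilution factor = 20 × 4 × 25 × 8 × 16 × 8 × 5 = 1.024 × 10^7
Final = 0.100 M / 1.024 × 10^7 = 9.766 × 10^-9 M = 9.77 nM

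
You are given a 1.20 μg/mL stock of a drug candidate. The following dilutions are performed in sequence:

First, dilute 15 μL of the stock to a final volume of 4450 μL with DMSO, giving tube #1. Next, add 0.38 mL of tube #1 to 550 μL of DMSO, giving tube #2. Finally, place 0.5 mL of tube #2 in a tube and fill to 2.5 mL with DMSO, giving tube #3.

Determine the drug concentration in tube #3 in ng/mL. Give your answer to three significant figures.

Step 1: 15 μL brought to 4450 μL → factor 4450/15 = 296.67
Step 2: 0.38 mL + 550 μL = 0.93 mL total → factor 0.93/0.38 = 2.4474
Step 3: 0.5 mL brought to 2.5 mL → factor 2.5/0.5 = 5
Overall dilution factor = 296.67 × 2.4474 × 5 = 3630.3
Final = 1.20 μg/mL / 3630.3 = 0.0003306 μg/mL = 0.331 ng/mL

0.331 ng/mL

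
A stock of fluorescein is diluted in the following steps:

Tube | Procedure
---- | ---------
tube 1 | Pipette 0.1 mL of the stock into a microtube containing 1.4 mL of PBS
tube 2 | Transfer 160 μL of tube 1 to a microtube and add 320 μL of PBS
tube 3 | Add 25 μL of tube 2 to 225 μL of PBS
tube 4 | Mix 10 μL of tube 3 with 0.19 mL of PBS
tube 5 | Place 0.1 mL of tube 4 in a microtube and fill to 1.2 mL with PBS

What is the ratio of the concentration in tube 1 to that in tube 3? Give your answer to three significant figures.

30.0

Step 1: 0.1 mL + 1.4 mL = 1.5 mL total → factor 1.5/0.1 = 15
Step 2: 160 μL + 320 μL = 480 μL total → factor 480/160 = 3
Step 3: 25 μL + 225 μL = 250 μL total → factor 250/25 = 10
Dilution factor to tube 1 = 15; to tube 3 = 450
[tube 1]/[tube 3] = (factor to tube 3)/(factor to tube 1) = 450/15 = 30.0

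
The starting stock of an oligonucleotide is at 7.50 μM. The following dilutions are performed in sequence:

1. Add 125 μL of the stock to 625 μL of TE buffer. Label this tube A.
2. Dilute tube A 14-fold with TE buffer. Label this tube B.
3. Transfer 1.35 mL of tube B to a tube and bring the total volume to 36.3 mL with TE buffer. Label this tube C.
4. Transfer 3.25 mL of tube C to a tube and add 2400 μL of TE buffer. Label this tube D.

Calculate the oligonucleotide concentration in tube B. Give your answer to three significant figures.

Step 1: 125 μL + 625 μL = 750 μL total → factor 750/125 = 6
Step 2: 14-fold → factor 14
Dilution factor through tube B = 6 × 14 = 84
[tube B] = 7.50 μM / 84 = 0.0893 μM

0.0893 μM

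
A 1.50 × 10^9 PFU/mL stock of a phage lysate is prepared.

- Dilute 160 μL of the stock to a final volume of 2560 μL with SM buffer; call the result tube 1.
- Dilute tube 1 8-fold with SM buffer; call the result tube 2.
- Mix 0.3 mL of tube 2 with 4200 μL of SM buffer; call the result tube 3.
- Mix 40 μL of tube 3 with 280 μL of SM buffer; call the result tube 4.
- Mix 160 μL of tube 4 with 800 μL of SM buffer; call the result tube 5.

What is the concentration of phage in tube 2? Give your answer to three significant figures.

Step 1: 160 μL brought to 2560 μL → factor 2560/160 = 16
Step 2: 8-fold → factor 8
Dilution factor through tube 2 = 16 × 8 = 128
[tube 2] = 1.50 × 10^9 PFU/mL / 128 = 1.17 × 10^7 PFU/mL

1.17 × 10^7 PFU/mL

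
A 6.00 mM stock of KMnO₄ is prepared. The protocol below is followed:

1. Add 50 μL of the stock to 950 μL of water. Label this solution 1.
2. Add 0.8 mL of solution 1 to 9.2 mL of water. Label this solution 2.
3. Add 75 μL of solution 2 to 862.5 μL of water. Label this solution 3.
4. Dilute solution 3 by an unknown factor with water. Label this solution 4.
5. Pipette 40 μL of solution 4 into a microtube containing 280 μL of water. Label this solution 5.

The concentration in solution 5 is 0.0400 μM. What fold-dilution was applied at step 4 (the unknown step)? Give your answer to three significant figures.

6.00-fold

Step 1: 50 μL + 950 μL = 1000 μL total → factor 1000/50 = 20
Step 2: 0.8 mL + 9.2 mL = 10 mL total → factor 10/0.8 = 12.5
Step 3: 75 μL + 862.5 μL = 937.5 μL total → factor 937.5/75 = 12.5
Step 4: unknown factor x
Step 5: 40 μL + 280 μL = 320 μL total → factor 320/40 = 8
Product of known-step factors = 25000
Overall factor = 6.00 mM / (0.0400 μM) = 1.5 × 10^5
x = 1.5 × 10^5 / 25000 = 6.00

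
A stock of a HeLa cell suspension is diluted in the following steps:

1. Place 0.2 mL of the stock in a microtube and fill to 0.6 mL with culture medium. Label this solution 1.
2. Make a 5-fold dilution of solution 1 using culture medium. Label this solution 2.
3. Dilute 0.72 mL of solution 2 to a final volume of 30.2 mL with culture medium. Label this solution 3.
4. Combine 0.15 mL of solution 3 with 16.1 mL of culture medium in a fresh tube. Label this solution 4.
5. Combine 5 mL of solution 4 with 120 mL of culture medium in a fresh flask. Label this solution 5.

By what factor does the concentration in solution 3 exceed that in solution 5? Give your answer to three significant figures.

Step 1: 0.2 mL brought to 0.6 mL → factor 0.6/0.2 = 3
Step 2: 5-fold → factor 5
Step 3: 0.72 mL brought to 30.2 mL → factor 30.2/0.72 = 41.944
Step 4: 0.15 mL + 16.1 mL = 16.25 mL total → factor 16.25/0.15 = 108.33
Step 5: 5 mL + 120 mL = 125 mL total → factor 125/5 = 25
Dilution factor to solution 3 = 629.17; to solution 5 = 1.704 × 10^6
[solution 3]/[solution 5] = (factor to solution 5)/(factor to solution 3) = 1.704 × 10^6/629.17 = 2.71 × 10^3

2.71 × 10^3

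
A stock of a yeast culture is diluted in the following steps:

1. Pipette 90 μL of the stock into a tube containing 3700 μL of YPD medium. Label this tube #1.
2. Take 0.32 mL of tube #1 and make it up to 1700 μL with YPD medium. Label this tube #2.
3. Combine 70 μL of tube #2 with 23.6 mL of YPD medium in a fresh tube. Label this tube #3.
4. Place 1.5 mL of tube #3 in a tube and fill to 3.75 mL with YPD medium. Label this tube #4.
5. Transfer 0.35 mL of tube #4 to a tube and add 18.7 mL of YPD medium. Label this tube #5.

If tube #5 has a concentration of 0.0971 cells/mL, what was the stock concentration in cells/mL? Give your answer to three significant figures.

9.99 × 10^5 cells/mL

Step 1: 90 μL + 3700 μL = 3790 μL total → factor 3790/90 = 42.111
Step 2: 0.32 mL brought to 1700 μL → factor 1.7/0.32 = 5.3125
Step 3: 70 μL + 23.6 mL = 23670 μL total → factor 23670/70 = 338.14
Step 4: 1.5 mL brought to 3.75 mL → factor 3.75/1.5 = 2.5
Step 5: 0.35 mL + 18.7 mL = 19.05 mL total → factor 19.05/0.35 = 54.429
Overall dilution factor = 42.111 × 5.3125 × 338.14 × 2.5 × 54.429 = 1.0293 × 10^7
Stock = 0.0971 cells/mL × 1.0293 × 10^7 = 9.99 × 10^5 cells/mL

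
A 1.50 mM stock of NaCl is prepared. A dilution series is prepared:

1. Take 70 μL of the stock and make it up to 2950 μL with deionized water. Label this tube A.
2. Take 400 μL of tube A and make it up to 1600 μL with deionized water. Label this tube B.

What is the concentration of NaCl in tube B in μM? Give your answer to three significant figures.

Step 1: 70 μL brought to 2950 μL → factor 2950/70 = 42.143
Step 2: 400 μL brought to 1600 μL → factor 1600/400 = 4
Overall dilution factor = 42.143 × 4 = 168.57
Final = 1.50 mM / 168.57 = 0.008898 mM = 8.90 μM

8.90 μM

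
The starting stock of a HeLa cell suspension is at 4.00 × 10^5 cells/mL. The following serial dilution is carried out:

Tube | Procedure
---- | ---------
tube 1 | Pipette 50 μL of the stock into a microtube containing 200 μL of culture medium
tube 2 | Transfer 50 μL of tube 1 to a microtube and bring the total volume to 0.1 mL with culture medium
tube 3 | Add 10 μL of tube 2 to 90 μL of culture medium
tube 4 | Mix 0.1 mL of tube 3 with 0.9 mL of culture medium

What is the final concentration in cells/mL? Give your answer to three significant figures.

400 cells/mL

Step 1: 50 μL + 200 μL = 250 μL total → factor 250/50 = 5
Step 2: 50 μL brought to 0.1 mL → factor 100/50 = 2
Step 3: 10 μL + 90 μL = 100 μL total → factor 100/10 = 10
Step 4: 0.1 mL + 0.9 mL = 1 mL total → factor 1/0.1 = 10
Overall dilution factor = 5 × 2 × 10 × 10 = 1000
Final = 4.00 × 10^5 cells/mL / 1000 = 400 cells/mL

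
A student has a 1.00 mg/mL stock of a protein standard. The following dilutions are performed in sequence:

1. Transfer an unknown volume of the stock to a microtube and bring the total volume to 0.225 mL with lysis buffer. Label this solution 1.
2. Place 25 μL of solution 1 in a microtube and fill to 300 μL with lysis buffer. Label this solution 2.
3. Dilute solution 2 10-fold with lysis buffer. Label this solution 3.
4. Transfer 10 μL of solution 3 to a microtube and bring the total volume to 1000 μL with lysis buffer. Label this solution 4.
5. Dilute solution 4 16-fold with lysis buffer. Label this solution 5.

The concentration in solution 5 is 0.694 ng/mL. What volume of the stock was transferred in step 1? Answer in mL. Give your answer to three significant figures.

0.0300 mL

Step 1: v brought to 0.225 mL → factor = 0.225 mL/v
Step 2: 25 μL brought to 300 μL → factor 300/25 = 12
Step 3: 10-fold → factor 10
Step 4: 10 μL brought to 1000 μL → factor 1000/10 = 100
Step 5: 16-fold → factor 16
Product of known-step factors = 1.92 × 10^5
Overall factor = 1.00 mg/mL / (0.694 ng/mL) = 1.4409 × 10^6
Step-1 factor = 1.4409 × 10^6 / 1.92 × 10^5 = 7.5048
v = 0.225 mL / 7.5048 = 0.0300 mL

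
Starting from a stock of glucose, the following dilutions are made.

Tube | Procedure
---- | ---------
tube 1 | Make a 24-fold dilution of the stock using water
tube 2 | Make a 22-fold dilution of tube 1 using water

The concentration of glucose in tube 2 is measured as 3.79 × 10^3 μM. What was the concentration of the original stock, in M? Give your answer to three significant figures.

2.00 M

Step 1: 24-fold → factor 24
Step 2: 22-fold → factor 22
Overall dilution factor = 24 × 22 = 528
Stock = 3.79 × 10^3 μM × 528 = 2.001 × 10^6 μM = 2.00 M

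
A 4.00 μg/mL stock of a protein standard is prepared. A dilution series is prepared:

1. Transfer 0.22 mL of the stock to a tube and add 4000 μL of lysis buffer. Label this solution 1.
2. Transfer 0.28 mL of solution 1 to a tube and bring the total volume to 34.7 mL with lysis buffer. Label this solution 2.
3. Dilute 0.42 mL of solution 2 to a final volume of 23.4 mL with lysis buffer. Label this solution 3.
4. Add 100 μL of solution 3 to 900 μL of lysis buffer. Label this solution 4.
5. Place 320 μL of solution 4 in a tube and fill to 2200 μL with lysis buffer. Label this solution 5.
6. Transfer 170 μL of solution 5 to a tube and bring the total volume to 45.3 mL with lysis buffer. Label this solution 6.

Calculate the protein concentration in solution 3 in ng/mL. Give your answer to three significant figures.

0.0302 ng/mL

Step 1: 0.22 mL + 4000 μL = 4.22 mL total → factor 4.22/0.22 = 19.182
Step 2: 0.28 mL brought to 34.7 mL → factor 34.7/0.28 = 123.93
Step 3: 0.42 mL brought to 23.4 mL → factor 23.4/0.42 = 55.714
Dilution factor through solution 3 = 19.182 × 123.93 × 55.714 = 1.3244 × 10^5
[solution 3] = 4.00 μg/mL / 1.3244 × 10^5 = 3.020 × 10^-5 μg/mL = 0.0302 ng/mL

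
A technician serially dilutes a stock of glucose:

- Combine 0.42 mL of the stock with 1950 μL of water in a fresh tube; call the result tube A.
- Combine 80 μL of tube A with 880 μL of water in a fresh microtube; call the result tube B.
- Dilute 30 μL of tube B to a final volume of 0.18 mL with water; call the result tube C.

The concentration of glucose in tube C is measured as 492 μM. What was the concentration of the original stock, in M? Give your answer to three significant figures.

Step 1: 0.42 mL + 1950 μL = 2.37 mL total → factor 2.37/0.42 = 5.6429
Step 2: 80 μL + 880 μL = 960 μL total → factor 960/80 = 12
Step 3: 30 μL brought to 0.18 mL → factor 180/30 = 6
Overall dilution factor = 5.6429 × 12 × 6 = 406.29
Stock = 492 μM × 406.29 = 1.999 × 10^5 μM = 0.200 M

0.200 M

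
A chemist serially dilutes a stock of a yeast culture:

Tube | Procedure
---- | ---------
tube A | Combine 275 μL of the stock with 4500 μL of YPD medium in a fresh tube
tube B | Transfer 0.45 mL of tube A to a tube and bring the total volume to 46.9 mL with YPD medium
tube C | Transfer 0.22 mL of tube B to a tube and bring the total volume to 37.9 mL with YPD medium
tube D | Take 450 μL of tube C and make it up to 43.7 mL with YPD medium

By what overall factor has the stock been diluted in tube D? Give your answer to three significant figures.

Step 1: 275 μL + 4500 μL = 4775 μL total → factor 4775/275 = 17.364
Step 2: 0.45 mL brought to 46.9 mL → factor 46.9/0.45 = 104.22
Step 3: 0.22 mL brought to 37.9 mL → factor 37.9/0.22 = 172.27
Step 4: 450 μL brought to 43.7 mL → factor 43700/450 = 97.111
Overall dilution factor = 17.364 × 104.22 × 172.27 × 97.111 = 3.0275 × 10^7

3.03 × 10^7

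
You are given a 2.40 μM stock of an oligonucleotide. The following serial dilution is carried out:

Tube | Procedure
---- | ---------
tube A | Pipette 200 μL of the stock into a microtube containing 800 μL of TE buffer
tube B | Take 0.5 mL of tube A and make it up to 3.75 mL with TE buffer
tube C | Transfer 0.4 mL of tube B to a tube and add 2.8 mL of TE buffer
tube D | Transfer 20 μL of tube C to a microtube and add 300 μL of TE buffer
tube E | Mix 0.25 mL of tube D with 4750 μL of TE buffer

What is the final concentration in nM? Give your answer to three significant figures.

Step 1: 200 μL + 800 μL = 1000 μL total → factor 1000/200 = 5
Step 2: 0.5 mL brought to 3.75 mL → factor 3.75/0.5 = 7.5
Step 3: 0.4 mL + 2.8 mL = 3.2 mL total → factor 3.2/0.4 = 8
Step 4: 20 μL + 300 μL = 320 μL total → factor 320/20 = 16
Step 5: 0.25 mL + 4750 μL = 5 mL total → factor 5/0.25 = 20
Overall dilution factor = 5 × 7.5 × 8 × 16 × 20 = 96000
Final = 2.40 μM / 96000 = 2.500 × 10^-5 μM = 0.0250 nM

0.0250 nM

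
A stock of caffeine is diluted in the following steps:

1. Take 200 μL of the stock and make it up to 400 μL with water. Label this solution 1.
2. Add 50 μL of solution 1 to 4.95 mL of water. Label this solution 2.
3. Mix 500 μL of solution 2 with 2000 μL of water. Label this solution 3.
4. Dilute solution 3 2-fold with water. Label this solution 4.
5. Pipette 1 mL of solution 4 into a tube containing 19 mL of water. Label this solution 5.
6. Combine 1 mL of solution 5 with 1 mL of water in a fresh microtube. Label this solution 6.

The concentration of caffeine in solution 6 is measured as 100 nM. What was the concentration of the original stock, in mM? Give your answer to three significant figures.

8.00 mM

Step 1: 200 μL brought to 400 μL → factor 400/200 = 2
Step 2: 50 μL + 4.95 mL = 5000 μL total → factor 5000/50 = 100
Step 3: 500 μL + 2000 μL = 2500 μL total → factor 2500/500 = 5
Step 4: 2-fold → factor 2
Step 5: 1 mL + 19 mL = 20 mL total → factor 20/1 = 20
Step 6: 1 mL + 1 mL = 2 mL total → factor 2/1 = 2
Overall dilution factor = 2 × 100 × 5 × 2 × 20 × 2 = 80000
Stock = 100 nM × 80000 = 8.000 × 10^6 nM = 8.00 mM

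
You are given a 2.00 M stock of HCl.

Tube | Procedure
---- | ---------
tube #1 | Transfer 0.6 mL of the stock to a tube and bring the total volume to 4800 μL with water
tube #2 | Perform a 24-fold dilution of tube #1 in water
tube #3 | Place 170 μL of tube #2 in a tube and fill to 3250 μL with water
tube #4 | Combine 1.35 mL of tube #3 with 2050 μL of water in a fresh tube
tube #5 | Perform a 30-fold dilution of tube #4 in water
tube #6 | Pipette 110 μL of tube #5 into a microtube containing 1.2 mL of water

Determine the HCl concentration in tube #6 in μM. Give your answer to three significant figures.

0.606 μM

Step 1: 0.6 mL brought to 4800 μL → factor 4.8/0.6 = 8
Step 2: 24-fold → factor 24
Step 3: 170 μL brought to 3250 μL → factor 3250/170 = 19.118
Step 4: 1.35 mL + 2050 μL = 3.4 mL total → factor 3.4/1.35 = 2.5185
Step 5: 30-fold → factor 30
Step 6: 110 μL + 1.2 mL = 1310 μL total → factor 1310/110 = 11.909
Overall dilution factor = 8 × 24 × 19.118 × 2.5185 × 30 × 11.909 = 3.3028 × 10^6
Final = 2.00 M / 3.3028 × 10^6 = 6.055 × 10^-7 M = 0.606 μM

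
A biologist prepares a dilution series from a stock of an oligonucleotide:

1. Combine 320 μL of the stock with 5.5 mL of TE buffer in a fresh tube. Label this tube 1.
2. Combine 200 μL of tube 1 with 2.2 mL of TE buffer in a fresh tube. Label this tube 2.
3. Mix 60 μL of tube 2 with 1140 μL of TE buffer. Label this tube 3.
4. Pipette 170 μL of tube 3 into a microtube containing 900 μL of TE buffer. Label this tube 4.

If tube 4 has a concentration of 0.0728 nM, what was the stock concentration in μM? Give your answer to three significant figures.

2.00 μM

Step 1: 320 μL + 5.5 mL = 5820 μL total → factor 5820/320 = 18.188
Step 2: 200 μL + 2.2 mL = 2400 μL total → factor 2400/200 = 12
Step 3: 60 μL + 1140 μL = 1200 μL total → factor 1200/60 = 20
Step 4: 170 μL + 900 μL = 1070 μL total → factor 1070/170 = 6.2941
Overall dilution factor = 18.188 × 12 × 20 × 6.2941 = 27474
Stock = 0.0728 nM × 27474 = 2000 nM = 2.00 μM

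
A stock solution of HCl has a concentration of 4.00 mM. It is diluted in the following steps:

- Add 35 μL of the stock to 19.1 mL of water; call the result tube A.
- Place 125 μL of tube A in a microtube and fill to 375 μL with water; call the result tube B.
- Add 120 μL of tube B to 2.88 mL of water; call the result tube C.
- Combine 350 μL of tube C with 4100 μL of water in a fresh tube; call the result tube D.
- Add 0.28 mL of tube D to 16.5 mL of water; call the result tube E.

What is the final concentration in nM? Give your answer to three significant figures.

0.128 nM

Step 1: 35 μL + 19.1 mL = 19135 μL total → factor 19135/35 = 546.71
Step 2: 125 μL brought to 375 μL → factor 375/125 = 3
Step 3: 120 μL + 2.88 mL = 3000 μL total → factor 3000/120 = 25
Step 4: 350 μL + 4100 μL = 4450 μL total → factor 4450/350 = 12.714
Step 5: 0.28 mL + 16.5 mL = 16.78 mL total → factor 16.78/0.28 = 59.929
Overall dilution factor = 546.71 × 3 × 25 × 12.714 × 59.929 = 3.1243 × 10^7
Final = 4.00 mM / 3.1243 × 10^7 = 1.280 × 10^-7 mM = 0.128 nM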